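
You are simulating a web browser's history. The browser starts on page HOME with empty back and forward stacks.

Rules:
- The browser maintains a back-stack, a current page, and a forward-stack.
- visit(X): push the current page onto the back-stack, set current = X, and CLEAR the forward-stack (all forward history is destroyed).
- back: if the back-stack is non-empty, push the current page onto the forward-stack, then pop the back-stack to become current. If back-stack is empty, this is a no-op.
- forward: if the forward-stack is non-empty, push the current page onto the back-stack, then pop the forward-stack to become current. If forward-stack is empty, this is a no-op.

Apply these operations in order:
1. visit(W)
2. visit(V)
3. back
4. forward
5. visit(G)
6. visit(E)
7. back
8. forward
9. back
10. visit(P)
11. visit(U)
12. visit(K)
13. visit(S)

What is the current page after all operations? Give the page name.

After 1 (visit(W)): cur=W back=1 fwd=0
After 2 (visit(V)): cur=V back=2 fwd=0
After 3 (back): cur=W back=1 fwd=1
After 4 (forward): cur=V back=2 fwd=0
After 5 (visit(G)): cur=G back=3 fwd=0
After 6 (visit(E)): cur=E back=4 fwd=0
After 7 (back): cur=G back=3 fwd=1
After 8 (forward): cur=E back=4 fwd=0
After 9 (back): cur=G back=3 fwd=1
After 10 (visit(P)): cur=P back=4 fwd=0
After 11 (visit(U)): cur=U back=5 fwd=0
After 12 (visit(K)): cur=K back=6 fwd=0
After 13 (visit(S)): cur=S back=7 fwd=0

Answer: S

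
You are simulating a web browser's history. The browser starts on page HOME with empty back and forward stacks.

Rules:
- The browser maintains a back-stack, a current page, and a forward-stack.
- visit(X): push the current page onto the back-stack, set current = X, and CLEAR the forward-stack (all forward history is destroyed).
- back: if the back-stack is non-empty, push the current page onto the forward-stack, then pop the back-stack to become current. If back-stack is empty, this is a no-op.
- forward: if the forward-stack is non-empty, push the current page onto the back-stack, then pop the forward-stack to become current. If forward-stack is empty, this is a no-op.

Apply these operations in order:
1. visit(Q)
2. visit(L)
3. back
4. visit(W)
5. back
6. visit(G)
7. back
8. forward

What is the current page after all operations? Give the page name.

After 1 (visit(Q)): cur=Q back=1 fwd=0
After 2 (visit(L)): cur=L back=2 fwd=0
After 3 (back): cur=Q back=1 fwd=1
After 4 (visit(W)): cur=W back=2 fwd=0
After 5 (back): cur=Q back=1 fwd=1
After 6 (visit(G)): cur=G back=2 fwd=0
After 7 (back): cur=Q back=1 fwd=1
After 8 (forward): cur=G back=2 fwd=0

Answer: G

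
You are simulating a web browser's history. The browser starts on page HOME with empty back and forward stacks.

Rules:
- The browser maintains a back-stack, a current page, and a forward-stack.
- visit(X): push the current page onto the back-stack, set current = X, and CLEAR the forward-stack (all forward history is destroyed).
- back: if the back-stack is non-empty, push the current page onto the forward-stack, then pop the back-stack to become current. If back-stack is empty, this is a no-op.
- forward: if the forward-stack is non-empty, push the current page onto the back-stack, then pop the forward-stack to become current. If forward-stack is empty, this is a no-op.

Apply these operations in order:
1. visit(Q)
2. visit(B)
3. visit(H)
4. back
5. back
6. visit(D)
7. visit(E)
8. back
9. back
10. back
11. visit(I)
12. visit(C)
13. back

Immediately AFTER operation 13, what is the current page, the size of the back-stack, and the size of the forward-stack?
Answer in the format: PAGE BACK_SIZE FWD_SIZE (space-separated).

After 1 (visit(Q)): cur=Q back=1 fwd=0
After 2 (visit(B)): cur=B back=2 fwd=0
After 3 (visit(H)): cur=H back=3 fwd=0
After 4 (back): cur=B back=2 fwd=1
After 5 (back): cur=Q back=1 fwd=2
After 6 (visit(D)): cur=D back=2 fwd=0
After 7 (visit(E)): cur=E back=3 fwd=0
After 8 (back): cur=D back=2 fwd=1
After 9 (back): cur=Q back=1 fwd=2
After 10 (back): cur=HOME back=0 fwd=3
After 11 (visit(I)): cur=I back=1 fwd=0
After 12 (visit(C)): cur=C back=2 fwd=0
After 13 (back): cur=I back=1 fwd=1

I 1 1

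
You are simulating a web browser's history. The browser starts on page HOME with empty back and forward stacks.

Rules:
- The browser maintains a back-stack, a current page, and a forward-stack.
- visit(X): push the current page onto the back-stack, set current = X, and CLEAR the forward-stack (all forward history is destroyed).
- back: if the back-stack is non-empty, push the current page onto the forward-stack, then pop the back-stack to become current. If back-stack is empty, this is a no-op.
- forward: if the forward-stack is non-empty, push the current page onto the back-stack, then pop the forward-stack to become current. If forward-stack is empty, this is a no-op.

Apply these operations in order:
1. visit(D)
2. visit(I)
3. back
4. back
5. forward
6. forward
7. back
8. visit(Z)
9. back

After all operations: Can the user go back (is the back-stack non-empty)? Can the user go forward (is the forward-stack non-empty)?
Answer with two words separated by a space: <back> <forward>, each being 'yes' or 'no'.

After 1 (visit(D)): cur=D back=1 fwd=0
After 2 (visit(I)): cur=I back=2 fwd=0
After 3 (back): cur=D back=1 fwd=1
After 4 (back): cur=HOME back=0 fwd=2
After 5 (forward): cur=D back=1 fwd=1
After 6 (forward): cur=I back=2 fwd=0
After 7 (back): cur=D back=1 fwd=1
After 8 (visit(Z)): cur=Z back=2 fwd=0
After 9 (back): cur=D back=1 fwd=1

Answer: yes yes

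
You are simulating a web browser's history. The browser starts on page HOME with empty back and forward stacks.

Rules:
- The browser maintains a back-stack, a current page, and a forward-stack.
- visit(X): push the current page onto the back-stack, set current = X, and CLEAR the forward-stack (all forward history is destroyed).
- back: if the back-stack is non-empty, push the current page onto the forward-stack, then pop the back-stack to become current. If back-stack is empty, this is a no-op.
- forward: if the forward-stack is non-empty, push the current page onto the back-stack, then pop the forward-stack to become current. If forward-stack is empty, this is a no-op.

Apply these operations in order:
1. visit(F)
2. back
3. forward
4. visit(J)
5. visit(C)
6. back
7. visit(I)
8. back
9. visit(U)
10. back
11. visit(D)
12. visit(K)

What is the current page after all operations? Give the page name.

Answer: K

Derivation:
After 1 (visit(F)): cur=F back=1 fwd=0
After 2 (back): cur=HOME back=0 fwd=1
After 3 (forward): cur=F back=1 fwd=0
After 4 (visit(J)): cur=J back=2 fwd=0
After 5 (visit(C)): cur=C back=3 fwd=0
After 6 (back): cur=J back=2 fwd=1
After 7 (visit(I)): cur=I back=3 fwd=0
After 8 (back): cur=J back=2 fwd=1
After 9 (visit(U)): cur=U back=3 fwd=0
After 10 (back): cur=J back=2 fwd=1
After 11 (visit(D)): cur=D back=3 fwd=0
After 12 (visit(K)): cur=K back=4 fwd=0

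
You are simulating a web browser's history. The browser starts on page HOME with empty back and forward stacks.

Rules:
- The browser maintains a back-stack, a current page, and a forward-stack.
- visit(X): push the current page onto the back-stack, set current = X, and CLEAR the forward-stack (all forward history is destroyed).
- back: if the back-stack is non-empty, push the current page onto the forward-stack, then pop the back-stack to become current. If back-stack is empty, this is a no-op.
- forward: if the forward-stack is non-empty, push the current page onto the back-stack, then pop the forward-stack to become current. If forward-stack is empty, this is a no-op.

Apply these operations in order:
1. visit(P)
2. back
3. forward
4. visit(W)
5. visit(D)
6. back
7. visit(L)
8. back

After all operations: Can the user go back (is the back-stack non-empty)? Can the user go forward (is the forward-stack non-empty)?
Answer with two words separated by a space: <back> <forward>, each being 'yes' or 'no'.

After 1 (visit(P)): cur=P back=1 fwd=0
After 2 (back): cur=HOME back=0 fwd=1
After 3 (forward): cur=P back=1 fwd=0
After 4 (visit(W)): cur=W back=2 fwd=0
After 5 (visit(D)): cur=D back=3 fwd=0
After 6 (back): cur=W back=2 fwd=1
After 7 (visit(L)): cur=L back=3 fwd=0
After 8 (back): cur=W back=2 fwd=1

Answer: yes yes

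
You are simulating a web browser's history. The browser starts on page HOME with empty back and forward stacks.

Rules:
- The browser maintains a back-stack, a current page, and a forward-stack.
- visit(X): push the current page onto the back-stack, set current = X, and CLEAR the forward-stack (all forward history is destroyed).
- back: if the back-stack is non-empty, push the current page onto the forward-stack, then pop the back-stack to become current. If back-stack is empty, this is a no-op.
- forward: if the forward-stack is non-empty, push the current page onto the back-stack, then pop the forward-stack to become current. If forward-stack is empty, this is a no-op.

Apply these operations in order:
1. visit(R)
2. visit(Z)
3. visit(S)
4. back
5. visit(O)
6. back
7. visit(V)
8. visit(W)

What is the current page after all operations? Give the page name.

After 1 (visit(R)): cur=R back=1 fwd=0
After 2 (visit(Z)): cur=Z back=2 fwd=0
After 3 (visit(S)): cur=S back=3 fwd=0
After 4 (back): cur=Z back=2 fwd=1
After 5 (visit(O)): cur=O back=3 fwd=0
After 6 (back): cur=Z back=2 fwd=1
After 7 (visit(V)): cur=V back=3 fwd=0
After 8 (visit(W)): cur=W back=4 fwd=0

Answer: W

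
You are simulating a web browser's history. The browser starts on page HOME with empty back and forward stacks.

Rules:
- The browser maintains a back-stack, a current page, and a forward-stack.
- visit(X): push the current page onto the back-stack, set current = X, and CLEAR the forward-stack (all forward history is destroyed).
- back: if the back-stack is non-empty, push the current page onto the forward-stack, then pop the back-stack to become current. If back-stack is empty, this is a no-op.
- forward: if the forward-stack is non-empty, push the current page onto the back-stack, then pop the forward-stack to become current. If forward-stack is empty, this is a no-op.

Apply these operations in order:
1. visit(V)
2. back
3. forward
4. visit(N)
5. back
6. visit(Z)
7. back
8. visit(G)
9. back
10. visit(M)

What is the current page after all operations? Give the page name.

After 1 (visit(V)): cur=V back=1 fwd=0
After 2 (back): cur=HOME back=0 fwd=1
After 3 (forward): cur=V back=1 fwd=0
After 4 (visit(N)): cur=N back=2 fwd=0
After 5 (back): cur=V back=1 fwd=1
After 6 (visit(Z)): cur=Z back=2 fwd=0
After 7 (back): cur=V back=1 fwd=1
After 8 (visit(G)): cur=G back=2 fwd=0
After 9 (back): cur=V back=1 fwd=1
After 10 (visit(M)): cur=M back=2 fwd=0

Answer: M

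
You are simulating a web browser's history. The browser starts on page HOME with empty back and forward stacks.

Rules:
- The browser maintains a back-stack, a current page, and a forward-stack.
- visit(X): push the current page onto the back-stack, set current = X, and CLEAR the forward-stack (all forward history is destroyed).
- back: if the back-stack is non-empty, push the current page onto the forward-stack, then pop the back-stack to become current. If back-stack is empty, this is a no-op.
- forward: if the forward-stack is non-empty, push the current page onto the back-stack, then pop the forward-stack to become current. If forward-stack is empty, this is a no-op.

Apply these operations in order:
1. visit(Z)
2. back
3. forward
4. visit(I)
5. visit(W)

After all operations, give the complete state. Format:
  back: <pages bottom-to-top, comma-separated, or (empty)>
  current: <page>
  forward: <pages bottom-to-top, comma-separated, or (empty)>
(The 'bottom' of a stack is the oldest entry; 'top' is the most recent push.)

Answer: back: HOME,Z,I
current: W
forward: (empty)

Derivation:
After 1 (visit(Z)): cur=Z back=1 fwd=0
After 2 (back): cur=HOME back=0 fwd=1
After 3 (forward): cur=Z back=1 fwd=0
After 4 (visit(I)): cur=I back=2 fwd=0
After 5 (visit(W)): cur=W back=3 fwd=0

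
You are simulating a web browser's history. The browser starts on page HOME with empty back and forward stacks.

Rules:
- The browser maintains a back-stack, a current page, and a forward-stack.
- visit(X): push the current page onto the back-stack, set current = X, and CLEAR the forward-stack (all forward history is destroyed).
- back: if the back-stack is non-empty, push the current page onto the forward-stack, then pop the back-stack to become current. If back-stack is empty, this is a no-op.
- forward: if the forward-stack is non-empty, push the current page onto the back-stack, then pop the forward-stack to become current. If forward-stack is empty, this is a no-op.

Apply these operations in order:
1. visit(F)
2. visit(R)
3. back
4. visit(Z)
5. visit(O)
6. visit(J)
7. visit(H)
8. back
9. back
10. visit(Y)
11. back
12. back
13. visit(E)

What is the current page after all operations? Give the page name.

After 1 (visit(F)): cur=F back=1 fwd=0
After 2 (visit(R)): cur=R back=2 fwd=0
After 3 (back): cur=F back=1 fwd=1
After 4 (visit(Z)): cur=Z back=2 fwd=0
After 5 (visit(O)): cur=O back=3 fwd=0
After 6 (visit(J)): cur=J back=4 fwd=0
After 7 (visit(H)): cur=H back=5 fwd=0
After 8 (back): cur=J back=4 fwd=1
After 9 (back): cur=O back=3 fwd=2
After 10 (visit(Y)): cur=Y back=4 fwd=0
After 11 (back): cur=O back=3 fwd=1
After 12 (back): cur=Z back=2 fwd=2
After 13 (visit(E)): cur=E back=3 fwd=0

Answer: E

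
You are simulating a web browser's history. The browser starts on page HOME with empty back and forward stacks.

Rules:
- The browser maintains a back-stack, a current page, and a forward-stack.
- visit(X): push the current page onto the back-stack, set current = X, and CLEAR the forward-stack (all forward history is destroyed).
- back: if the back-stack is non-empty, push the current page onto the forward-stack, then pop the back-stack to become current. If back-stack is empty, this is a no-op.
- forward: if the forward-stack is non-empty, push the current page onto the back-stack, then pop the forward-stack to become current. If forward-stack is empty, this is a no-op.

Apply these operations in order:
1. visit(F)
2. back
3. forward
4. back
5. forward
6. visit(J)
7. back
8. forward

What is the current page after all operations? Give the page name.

After 1 (visit(F)): cur=F back=1 fwd=0
After 2 (back): cur=HOME back=0 fwd=1
After 3 (forward): cur=F back=1 fwd=0
After 4 (back): cur=HOME back=0 fwd=1
After 5 (forward): cur=F back=1 fwd=0
After 6 (visit(J)): cur=J back=2 fwd=0
After 7 (back): cur=F back=1 fwd=1
After 8 (forward): cur=J back=2 fwd=0

Answer: J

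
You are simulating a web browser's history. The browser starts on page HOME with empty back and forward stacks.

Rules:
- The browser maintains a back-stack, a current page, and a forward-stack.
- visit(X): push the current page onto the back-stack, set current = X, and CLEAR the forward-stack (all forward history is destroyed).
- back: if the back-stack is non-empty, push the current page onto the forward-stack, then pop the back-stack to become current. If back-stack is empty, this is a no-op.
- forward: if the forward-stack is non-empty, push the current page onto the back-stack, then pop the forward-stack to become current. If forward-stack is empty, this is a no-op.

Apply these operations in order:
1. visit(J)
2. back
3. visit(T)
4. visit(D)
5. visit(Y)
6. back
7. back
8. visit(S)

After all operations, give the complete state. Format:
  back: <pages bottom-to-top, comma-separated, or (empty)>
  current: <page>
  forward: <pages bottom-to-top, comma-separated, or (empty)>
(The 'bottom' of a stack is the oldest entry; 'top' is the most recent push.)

Answer: back: HOME,T
current: S
forward: (empty)

Derivation:
After 1 (visit(J)): cur=J back=1 fwd=0
After 2 (back): cur=HOME back=0 fwd=1
After 3 (visit(T)): cur=T back=1 fwd=0
After 4 (visit(D)): cur=D back=2 fwd=0
After 5 (visit(Y)): cur=Y back=3 fwd=0
After 6 (back): cur=D back=2 fwd=1
After 7 (back): cur=T back=1 fwd=2
After 8 (visit(S)): cur=S back=2 fwd=0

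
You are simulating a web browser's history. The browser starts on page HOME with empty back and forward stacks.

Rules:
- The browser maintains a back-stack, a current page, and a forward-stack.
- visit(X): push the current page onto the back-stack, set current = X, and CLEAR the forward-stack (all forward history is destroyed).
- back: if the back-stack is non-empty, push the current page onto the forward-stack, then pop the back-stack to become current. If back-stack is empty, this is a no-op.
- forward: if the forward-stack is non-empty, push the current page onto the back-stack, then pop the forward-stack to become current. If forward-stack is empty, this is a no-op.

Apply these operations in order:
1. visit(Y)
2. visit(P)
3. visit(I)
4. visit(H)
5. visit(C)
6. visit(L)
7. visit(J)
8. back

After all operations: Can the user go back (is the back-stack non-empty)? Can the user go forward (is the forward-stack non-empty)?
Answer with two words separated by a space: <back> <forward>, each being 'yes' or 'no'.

Answer: yes yes

Derivation:
After 1 (visit(Y)): cur=Y back=1 fwd=0
After 2 (visit(P)): cur=P back=2 fwd=0
After 3 (visit(I)): cur=I back=3 fwd=0
After 4 (visit(H)): cur=H back=4 fwd=0
After 5 (visit(C)): cur=C back=5 fwd=0
After 6 (visit(L)): cur=L back=6 fwd=0
After 7 (visit(J)): cur=J back=7 fwd=0
After 8 (back): cur=L back=6 fwd=1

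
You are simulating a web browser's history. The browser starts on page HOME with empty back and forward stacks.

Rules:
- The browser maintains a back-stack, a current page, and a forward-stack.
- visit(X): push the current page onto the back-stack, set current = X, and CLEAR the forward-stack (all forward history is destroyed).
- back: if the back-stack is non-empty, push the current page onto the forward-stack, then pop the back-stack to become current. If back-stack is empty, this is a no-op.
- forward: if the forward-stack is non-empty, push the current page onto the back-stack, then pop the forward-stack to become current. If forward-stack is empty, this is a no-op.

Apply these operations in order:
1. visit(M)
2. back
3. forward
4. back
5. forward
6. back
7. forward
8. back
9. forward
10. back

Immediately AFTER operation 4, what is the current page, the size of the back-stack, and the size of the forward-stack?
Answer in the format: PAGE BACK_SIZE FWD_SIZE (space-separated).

After 1 (visit(M)): cur=M back=1 fwd=0
After 2 (back): cur=HOME back=0 fwd=1
After 3 (forward): cur=M back=1 fwd=0
After 4 (back): cur=HOME back=0 fwd=1

HOME 0 1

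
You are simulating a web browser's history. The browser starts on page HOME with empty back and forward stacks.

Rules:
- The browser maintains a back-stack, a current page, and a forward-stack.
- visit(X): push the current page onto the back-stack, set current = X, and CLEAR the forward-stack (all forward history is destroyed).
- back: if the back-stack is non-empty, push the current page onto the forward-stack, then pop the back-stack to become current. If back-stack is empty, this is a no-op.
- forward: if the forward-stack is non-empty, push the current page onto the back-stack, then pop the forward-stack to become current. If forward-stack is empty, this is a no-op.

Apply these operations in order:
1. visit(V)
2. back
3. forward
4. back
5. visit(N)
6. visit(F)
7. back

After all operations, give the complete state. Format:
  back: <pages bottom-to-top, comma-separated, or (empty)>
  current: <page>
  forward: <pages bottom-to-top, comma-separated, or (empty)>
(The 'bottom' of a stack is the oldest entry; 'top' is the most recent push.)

After 1 (visit(V)): cur=V back=1 fwd=0
After 2 (back): cur=HOME back=0 fwd=1
After 3 (forward): cur=V back=1 fwd=0
After 4 (back): cur=HOME back=0 fwd=1
After 5 (visit(N)): cur=N back=1 fwd=0
After 6 (visit(F)): cur=F back=2 fwd=0
After 7 (back): cur=N back=1 fwd=1

Answer: back: HOME
current: N
forward: F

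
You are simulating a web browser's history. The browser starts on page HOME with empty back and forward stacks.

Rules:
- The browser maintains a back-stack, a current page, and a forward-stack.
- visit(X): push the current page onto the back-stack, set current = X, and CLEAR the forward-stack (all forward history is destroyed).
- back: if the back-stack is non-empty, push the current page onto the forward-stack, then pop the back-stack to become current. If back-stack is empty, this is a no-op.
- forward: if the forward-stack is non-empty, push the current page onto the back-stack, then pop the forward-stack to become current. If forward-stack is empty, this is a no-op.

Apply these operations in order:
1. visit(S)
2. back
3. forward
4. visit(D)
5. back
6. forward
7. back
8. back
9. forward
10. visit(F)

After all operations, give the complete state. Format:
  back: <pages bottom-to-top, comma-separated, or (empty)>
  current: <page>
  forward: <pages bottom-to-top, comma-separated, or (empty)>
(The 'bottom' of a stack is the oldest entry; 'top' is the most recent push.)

Answer: back: HOME,S
current: F
forward: (empty)

Derivation:
After 1 (visit(S)): cur=S back=1 fwd=0
After 2 (back): cur=HOME back=0 fwd=1
After 3 (forward): cur=S back=1 fwd=0
After 4 (visit(D)): cur=D back=2 fwd=0
After 5 (back): cur=S back=1 fwd=1
After 6 (forward): cur=D back=2 fwd=0
After 7 (back): cur=S back=1 fwd=1
After 8 (back): cur=HOME back=0 fwd=2
After 9 (forward): cur=S back=1 fwd=1
After 10 (visit(F)): cur=F back=2 fwd=0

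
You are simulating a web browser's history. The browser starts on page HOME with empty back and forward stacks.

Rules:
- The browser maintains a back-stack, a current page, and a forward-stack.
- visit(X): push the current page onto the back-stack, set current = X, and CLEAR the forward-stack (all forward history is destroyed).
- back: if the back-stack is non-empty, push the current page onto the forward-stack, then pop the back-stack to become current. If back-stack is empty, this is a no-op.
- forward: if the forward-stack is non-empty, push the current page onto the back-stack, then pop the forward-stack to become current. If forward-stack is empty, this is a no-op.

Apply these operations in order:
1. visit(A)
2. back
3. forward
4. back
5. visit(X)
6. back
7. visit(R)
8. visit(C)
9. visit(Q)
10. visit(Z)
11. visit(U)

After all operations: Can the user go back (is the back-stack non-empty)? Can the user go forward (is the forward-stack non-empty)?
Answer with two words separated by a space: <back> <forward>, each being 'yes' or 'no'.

Answer: yes no

Derivation:
After 1 (visit(A)): cur=A back=1 fwd=0
After 2 (back): cur=HOME back=0 fwd=1
After 3 (forward): cur=A back=1 fwd=0
After 4 (back): cur=HOME back=0 fwd=1
After 5 (visit(X)): cur=X back=1 fwd=0
After 6 (back): cur=HOME back=0 fwd=1
After 7 (visit(R)): cur=R back=1 fwd=0
After 8 (visit(C)): cur=C back=2 fwd=0
After 9 (visit(Q)): cur=Q back=3 fwd=0
After 10 (visit(Z)): cur=Z back=4 fwd=0
After 11 (visit(U)): cur=U back=5 fwd=0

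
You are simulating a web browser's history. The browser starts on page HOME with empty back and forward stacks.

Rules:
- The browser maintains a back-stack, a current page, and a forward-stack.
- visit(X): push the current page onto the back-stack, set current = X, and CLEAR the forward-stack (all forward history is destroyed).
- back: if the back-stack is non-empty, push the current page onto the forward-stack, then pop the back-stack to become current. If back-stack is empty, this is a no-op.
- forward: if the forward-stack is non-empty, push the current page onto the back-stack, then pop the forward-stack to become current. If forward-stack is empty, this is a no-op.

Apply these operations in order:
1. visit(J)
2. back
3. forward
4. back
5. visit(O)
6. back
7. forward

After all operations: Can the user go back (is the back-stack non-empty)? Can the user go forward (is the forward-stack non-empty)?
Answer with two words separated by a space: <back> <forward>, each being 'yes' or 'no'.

After 1 (visit(J)): cur=J back=1 fwd=0
After 2 (back): cur=HOME back=0 fwd=1
After 3 (forward): cur=J back=1 fwd=0
After 4 (back): cur=HOME back=0 fwd=1
After 5 (visit(O)): cur=O back=1 fwd=0
After 6 (back): cur=HOME back=0 fwd=1
After 7 (forward): cur=O back=1 fwd=0

Answer: yes no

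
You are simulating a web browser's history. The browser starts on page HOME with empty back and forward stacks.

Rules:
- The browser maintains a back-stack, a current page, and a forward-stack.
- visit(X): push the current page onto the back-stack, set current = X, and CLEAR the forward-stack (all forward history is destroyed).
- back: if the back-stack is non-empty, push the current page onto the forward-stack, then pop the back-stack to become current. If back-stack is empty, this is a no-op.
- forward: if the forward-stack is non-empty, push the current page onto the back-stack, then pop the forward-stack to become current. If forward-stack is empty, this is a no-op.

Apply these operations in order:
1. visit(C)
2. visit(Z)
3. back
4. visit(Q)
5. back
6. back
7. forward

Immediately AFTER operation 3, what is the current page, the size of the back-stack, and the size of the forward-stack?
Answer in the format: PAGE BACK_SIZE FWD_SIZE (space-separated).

After 1 (visit(C)): cur=C back=1 fwd=0
After 2 (visit(Z)): cur=Z back=2 fwd=0
After 3 (back): cur=C back=1 fwd=1

C 1 1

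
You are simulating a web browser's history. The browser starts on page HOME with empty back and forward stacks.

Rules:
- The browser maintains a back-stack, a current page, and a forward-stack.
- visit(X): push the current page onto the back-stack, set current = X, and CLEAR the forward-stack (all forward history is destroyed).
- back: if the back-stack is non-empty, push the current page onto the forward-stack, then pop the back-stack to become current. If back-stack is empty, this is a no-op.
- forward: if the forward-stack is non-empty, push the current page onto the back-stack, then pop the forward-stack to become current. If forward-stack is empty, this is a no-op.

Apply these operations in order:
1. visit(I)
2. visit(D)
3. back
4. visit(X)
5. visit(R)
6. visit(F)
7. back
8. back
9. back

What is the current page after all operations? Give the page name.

Answer: I

Derivation:
After 1 (visit(I)): cur=I back=1 fwd=0
After 2 (visit(D)): cur=D back=2 fwd=0
After 3 (back): cur=I back=1 fwd=1
After 4 (visit(X)): cur=X back=2 fwd=0
After 5 (visit(R)): cur=R back=3 fwd=0
After 6 (visit(F)): cur=F back=4 fwd=0
After 7 (back): cur=R back=3 fwd=1
After 8 (back): cur=X back=2 fwd=2
After 9 (back): cur=I back=1 fwd=3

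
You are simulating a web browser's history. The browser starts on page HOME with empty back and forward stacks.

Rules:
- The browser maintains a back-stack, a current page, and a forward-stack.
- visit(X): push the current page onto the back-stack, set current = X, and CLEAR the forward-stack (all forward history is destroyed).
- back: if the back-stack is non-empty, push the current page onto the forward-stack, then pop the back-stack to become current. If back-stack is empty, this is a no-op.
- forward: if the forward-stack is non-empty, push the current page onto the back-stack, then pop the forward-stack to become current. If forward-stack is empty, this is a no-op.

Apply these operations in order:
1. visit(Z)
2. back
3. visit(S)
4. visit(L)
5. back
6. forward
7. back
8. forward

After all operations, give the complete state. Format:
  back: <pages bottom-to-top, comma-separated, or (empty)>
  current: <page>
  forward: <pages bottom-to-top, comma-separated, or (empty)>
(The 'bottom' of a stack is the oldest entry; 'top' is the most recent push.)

After 1 (visit(Z)): cur=Z back=1 fwd=0
After 2 (back): cur=HOME back=0 fwd=1
After 3 (visit(S)): cur=S back=1 fwd=0
After 4 (visit(L)): cur=L back=2 fwd=0
After 5 (back): cur=S back=1 fwd=1
After 6 (forward): cur=L back=2 fwd=0
After 7 (back): cur=S back=1 fwd=1
After 8 (forward): cur=L back=2 fwd=0

Answer: back: HOME,S
current: L
forward: (empty)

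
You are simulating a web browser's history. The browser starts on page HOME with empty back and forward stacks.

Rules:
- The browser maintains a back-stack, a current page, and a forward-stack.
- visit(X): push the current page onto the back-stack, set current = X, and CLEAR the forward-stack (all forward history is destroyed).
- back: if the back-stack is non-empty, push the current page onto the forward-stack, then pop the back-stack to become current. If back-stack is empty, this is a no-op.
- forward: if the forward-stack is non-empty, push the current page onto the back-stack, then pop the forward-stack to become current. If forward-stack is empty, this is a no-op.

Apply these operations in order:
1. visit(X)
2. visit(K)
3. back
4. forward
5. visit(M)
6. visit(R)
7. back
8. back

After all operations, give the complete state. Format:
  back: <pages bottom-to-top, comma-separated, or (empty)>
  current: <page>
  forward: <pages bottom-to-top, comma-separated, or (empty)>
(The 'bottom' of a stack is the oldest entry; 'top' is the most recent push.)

Answer: back: HOME,X
current: K
forward: R,M

Derivation:
After 1 (visit(X)): cur=X back=1 fwd=0
After 2 (visit(K)): cur=K back=2 fwd=0
After 3 (back): cur=X back=1 fwd=1
After 4 (forward): cur=K back=2 fwd=0
After 5 (visit(M)): cur=M back=3 fwd=0
After 6 (visit(R)): cur=R back=4 fwd=0
After 7 (back): cur=M back=3 fwd=1
After 8 (back): cur=K back=2 fwd=2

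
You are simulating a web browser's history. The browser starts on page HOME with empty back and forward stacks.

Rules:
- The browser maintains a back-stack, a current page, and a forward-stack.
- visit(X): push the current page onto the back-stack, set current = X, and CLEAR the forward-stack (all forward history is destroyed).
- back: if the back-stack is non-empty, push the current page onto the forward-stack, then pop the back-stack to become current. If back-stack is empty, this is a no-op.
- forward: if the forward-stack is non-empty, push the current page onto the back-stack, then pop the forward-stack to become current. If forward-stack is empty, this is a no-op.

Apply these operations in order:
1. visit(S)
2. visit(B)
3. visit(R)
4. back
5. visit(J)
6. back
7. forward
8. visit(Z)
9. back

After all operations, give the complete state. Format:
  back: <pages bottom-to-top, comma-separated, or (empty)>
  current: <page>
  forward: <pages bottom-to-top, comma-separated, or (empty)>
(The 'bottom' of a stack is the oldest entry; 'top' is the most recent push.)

After 1 (visit(S)): cur=S back=1 fwd=0
After 2 (visit(B)): cur=B back=2 fwd=0
After 3 (visit(R)): cur=R back=3 fwd=0
After 4 (back): cur=B back=2 fwd=1
After 5 (visit(J)): cur=J back=3 fwd=0
After 6 (back): cur=B back=2 fwd=1
After 7 (forward): cur=J back=3 fwd=0
After 8 (visit(Z)): cur=Z back=4 fwd=0
After 9 (back): cur=J back=3 fwd=1

Answer: back: HOME,S,B
current: J
forward: Z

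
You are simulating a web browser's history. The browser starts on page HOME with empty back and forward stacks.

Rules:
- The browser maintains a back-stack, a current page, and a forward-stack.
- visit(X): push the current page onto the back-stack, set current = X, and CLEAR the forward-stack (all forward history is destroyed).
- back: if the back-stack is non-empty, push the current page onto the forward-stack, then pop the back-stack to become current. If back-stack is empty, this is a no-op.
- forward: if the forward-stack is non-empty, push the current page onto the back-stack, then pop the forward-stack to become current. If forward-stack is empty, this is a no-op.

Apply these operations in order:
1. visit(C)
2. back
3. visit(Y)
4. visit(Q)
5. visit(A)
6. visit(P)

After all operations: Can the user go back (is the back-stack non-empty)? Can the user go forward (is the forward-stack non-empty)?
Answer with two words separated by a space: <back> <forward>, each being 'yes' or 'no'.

After 1 (visit(C)): cur=C back=1 fwd=0
After 2 (back): cur=HOME back=0 fwd=1
After 3 (visit(Y)): cur=Y back=1 fwd=0
After 4 (visit(Q)): cur=Q back=2 fwd=0
After 5 (visit(A)): cur=A back=3 fwd=0
After 6 (visit(P)): cur=P back=4 fwd=0

Answer: yes no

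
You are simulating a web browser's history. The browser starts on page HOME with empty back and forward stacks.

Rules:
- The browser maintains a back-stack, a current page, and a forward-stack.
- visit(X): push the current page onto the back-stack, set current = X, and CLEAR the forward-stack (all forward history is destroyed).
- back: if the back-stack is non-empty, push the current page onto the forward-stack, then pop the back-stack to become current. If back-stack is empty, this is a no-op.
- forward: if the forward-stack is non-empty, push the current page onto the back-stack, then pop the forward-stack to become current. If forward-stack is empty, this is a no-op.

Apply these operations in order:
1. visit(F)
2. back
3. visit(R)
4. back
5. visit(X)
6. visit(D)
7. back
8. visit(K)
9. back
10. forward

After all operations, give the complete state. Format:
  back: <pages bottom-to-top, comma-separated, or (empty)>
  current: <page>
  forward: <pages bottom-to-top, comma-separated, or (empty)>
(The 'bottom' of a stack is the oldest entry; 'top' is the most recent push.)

After 1 (visit(F)): cur=F back=1 fwd=0
After 2 (back): cur=HOME back=0 fwd=1
After 3 (visit(R)): cur=R back=1 fwd=0
After 4 (back): cur=HOME back=0 fwd=1
After 5 (visit(X)): cur=X back=1 fwd=0
After 6 (visit(D)): cur=D back=2 fwd=0
After 7 (back): cur=X back=1 fwd=1
After 8 (visit(K)): cur=K back=2 fwd=0
After 9 (back): cur=X back=1 fwd=1
After 10 (forward): cur=K back=2 fwd=0

Answer: back: HOME,X
current: K
forward: (empty)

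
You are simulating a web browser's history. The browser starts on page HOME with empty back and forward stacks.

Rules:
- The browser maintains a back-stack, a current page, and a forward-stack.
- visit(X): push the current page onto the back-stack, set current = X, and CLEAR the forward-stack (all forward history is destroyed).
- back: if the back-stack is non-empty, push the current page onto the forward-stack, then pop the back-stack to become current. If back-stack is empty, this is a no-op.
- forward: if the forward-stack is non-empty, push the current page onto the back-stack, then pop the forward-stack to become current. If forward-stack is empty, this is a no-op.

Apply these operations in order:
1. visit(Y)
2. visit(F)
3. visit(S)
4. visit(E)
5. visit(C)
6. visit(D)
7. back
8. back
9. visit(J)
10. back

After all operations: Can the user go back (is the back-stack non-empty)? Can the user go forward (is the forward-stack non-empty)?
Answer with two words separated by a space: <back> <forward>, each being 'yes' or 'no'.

Answer: yes yes

Derivation:
After 1 (visit(Y)): cur=Y back=1 fwd=0
After 2 (visit(F)): cur=F back=2 fwd=0
After 3 (visit(S)): cur=S back=3 fwd=0
After 4 (visit(E)): cur=E back=4 fwd=0
After 5 (visit(C)): cur=C back=5 fwd=0
After 6 (visit(D)): cur=D back=6 fwd=0
After 7 (back): cur=C back=5 fwd=1
After 8 (back): cur=E back=4 fwd=2
After 9 (visit(J)): cur=J back=5 fwd=0
After 10 (back): cur=E back=4 fwd=1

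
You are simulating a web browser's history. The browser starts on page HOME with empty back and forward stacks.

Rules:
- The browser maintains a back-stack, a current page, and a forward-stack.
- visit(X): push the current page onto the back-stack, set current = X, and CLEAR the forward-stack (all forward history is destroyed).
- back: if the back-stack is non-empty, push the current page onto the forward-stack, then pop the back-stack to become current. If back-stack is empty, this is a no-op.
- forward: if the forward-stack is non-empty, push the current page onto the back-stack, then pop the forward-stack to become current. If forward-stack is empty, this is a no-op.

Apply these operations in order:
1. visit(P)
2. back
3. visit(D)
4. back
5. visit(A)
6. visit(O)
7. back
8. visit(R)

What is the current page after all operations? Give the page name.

Answer: R

Derivation:
After 1 (visit(P)): cur=P back=1 fwd=0
After 2 (back): cur=HOME back=0 fwd=1
After 3 (visit(D)): cur=D back=1 fwd=0
After 4 (back): cur=HOME back=0 fwd=1
After 5 (visit(A)): cur=A back=1 fwd=0
After 6 (visit(O)): cur=O back=2 fwd=0
After 7 (back): cur=A back=1 fwd=1
After 8 (visit(R)): cur=R back=2 fwd=0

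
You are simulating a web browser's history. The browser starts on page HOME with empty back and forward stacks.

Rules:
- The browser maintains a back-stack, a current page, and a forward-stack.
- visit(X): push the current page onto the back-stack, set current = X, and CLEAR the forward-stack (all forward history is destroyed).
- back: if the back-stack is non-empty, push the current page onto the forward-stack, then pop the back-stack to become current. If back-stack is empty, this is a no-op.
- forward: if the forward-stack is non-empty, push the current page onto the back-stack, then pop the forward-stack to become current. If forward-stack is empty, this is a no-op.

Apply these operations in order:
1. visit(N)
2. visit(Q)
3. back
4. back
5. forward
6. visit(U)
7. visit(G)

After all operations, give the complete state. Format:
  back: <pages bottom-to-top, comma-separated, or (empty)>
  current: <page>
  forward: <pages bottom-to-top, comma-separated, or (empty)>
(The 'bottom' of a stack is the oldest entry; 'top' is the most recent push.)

Answer: back: HOME,N,U
current: G
forward: (empty)

Derivation:
After 1 (visit(N)): cur=N back=1 fwd=0
After 2 (visit(Q)): cur=Q back=2 fwd=0
After 3 (back): cur=N back=1 fwd=1
After 4 (back): cur=HOME back=0 fwd=2
After 5 (forward): cur=N back=1 fwd=1
After 6 (visit(U)): cur=U back=2 fwd=0
After 7 (visit(G)): cur=G back=3 fwd=0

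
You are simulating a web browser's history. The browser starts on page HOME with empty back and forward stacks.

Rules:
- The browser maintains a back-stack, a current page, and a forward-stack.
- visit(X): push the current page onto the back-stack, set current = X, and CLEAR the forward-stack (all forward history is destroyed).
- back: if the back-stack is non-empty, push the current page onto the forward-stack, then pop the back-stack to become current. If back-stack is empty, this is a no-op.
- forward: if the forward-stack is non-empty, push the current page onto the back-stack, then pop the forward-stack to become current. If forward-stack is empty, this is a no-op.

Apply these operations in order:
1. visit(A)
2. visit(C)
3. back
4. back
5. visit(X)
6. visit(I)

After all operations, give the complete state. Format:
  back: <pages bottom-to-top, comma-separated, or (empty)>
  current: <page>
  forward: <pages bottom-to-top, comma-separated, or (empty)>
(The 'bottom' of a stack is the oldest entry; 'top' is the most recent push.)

After 1 (visit(A)): cur=A back=1 fwd=0
After 2 (visit(C)): cur=C back=2 fwd=0
After 3 (back): cur=A back=1 fwd=1
After 4 (back): cur=HOME back=0 fwd=2
After 5 (visit(X)): cur=X back=1 fwd=0
After 6 (visit(I)): cur=I back=2 fwd=0

Answer: back: HOME,X
current: I
forward: (empty)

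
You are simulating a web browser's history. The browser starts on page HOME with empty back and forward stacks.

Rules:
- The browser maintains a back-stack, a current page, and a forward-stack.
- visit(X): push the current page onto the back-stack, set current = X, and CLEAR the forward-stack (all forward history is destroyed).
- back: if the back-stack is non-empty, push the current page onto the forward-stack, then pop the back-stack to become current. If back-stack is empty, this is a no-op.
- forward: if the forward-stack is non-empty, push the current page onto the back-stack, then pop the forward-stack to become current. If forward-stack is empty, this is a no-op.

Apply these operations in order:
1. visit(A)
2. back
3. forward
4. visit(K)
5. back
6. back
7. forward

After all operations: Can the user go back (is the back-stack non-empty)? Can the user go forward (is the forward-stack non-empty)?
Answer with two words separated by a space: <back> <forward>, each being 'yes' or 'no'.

After 1 (visit(A)): cur=A back=1 fwd=0
After 2 (back): cur=HOME back=0 fwd=1
After 3 (forward): cur=A back=1 fwd=0
After 4 (visit(K)): cur=K back=2 fwd=0
After 5 (back): cur=A back=1 fwd=1
After 6 (back): cur=HOME back=0 fwd=2
After 7 (forward): cur=A back=1 fwd=1

Answer: yes yes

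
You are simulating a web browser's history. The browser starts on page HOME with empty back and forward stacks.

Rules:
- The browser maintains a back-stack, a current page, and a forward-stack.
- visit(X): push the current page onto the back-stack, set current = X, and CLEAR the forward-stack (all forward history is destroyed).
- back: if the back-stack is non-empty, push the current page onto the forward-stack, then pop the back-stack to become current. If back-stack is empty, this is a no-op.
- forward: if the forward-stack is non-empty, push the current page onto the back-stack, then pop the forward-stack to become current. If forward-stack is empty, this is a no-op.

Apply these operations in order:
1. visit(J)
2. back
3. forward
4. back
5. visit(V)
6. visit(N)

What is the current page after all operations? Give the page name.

Answer: N

Derivation:
After 1 (visit(J)): cur=J back=1 fwd=0
After 2 (back): cur=HOME back=0 fwd=1
After 3 (forward): cur=J back=1 fwd=0
After 4 (back): cur=HOME back=0 fwd=1
After 5 (visit(V)): cur=V back=1 fwd=0
After 6 (visit(N)): cur=N back=2 fwd=0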